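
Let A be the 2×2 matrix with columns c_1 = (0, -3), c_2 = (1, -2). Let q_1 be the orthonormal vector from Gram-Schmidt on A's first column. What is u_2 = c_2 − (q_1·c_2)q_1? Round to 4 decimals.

u_2 = (1.0000, 0.0000)

q_1 = c_1/‖c_1‖ = (0, -3)/3.0000 = (0.0000, -1.0000).
r_{12} = q_1·c_2 = 2.0000.
u_2 = c_2 − 2.0000·q_1 = (1.0000, 0.0000).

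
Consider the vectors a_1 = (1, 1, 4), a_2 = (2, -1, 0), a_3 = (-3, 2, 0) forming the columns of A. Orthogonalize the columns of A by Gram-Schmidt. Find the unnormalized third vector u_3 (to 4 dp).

e_1 = a_1/‖a_1‖ = (1, 1, 4)/4.2426 = (0.2357, 0.2357, 0.9428).
r_{12} = e_1·a_2 = 0.2357.
u_2 = a_2 − 0.2357·e_1 = (1.9444, -1.0556, -0.2222).
‖u_2‖ = 2.2236, so e_2 = (0.8745, -0.4747, -0.0999).
r_{13} = e_1·a_3 = -0.2357; r_{23} = e_2·a_3 = -3.5728.
u_3 = a_3 + 0.2357·e_1 + 3.5728·e_2 = (0.1798, 0.3596, -0.1348).

u_3 = (0.1798, 0.3596, -0.1348)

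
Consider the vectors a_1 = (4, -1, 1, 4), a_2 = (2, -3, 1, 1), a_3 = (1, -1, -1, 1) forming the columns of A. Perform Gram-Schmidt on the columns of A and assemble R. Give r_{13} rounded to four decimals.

a_1 = (4, -1, 1, 4); ‖a_1‖ = 5.8310, so e_1 = (0.6860, -0.1715, 0.1715, 0.6860).
r_{13} = e_1·a_3 = 1.3720.

r_{13} = 1.3720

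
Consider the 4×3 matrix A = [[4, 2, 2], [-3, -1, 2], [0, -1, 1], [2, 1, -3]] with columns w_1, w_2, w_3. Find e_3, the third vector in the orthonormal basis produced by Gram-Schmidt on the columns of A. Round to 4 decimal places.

e_1 = w_1/‖w_1‖ = (4, -3, 0, 2)/5.3852 = (0.7428, -0.5571, 0.0000, 0.3714).
r_{12} = e_1·w_2 = 2.4140.
u_2 = w_2 − 2.4140·e_1 = (0.2069, 0.3448, -1.0000, 0.1034).
‖u_2‖ = 1.0828, so e_2 = (0.1911, 0.3185, -0.9235, 0.0955).
r_{13} = e_1·w_3 = -0.7428; r_{23} = e_2·w_3 = -0.1911.
u_3 = w_3 + 0.7428·e_1 + 0.1911·e_2 = (2.5882, 1.6471, 0.8235, -2.7059).
‖u_3‖ = 4.1727, so e_3 = (0.6203, 0.3947, 0.1974, -0.6485).

e_3 = (0.6203, 0.3947, 0.1974, -0.6485)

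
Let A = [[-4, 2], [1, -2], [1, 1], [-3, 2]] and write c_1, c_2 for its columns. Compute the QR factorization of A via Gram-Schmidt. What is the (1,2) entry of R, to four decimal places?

r_{12} = -2.8868

c_1 = (-4, 1, 1, -3); ‖c_1‖ = 5.1962, so e_1 = (-0.7698, 0.1925, 0.1925, -0.5774).
r_{12} = e_1·c_2 = -2.8868.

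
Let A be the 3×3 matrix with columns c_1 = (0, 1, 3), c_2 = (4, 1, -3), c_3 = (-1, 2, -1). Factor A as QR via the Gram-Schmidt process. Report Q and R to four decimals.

Q = [[0.0000, 0.9035, -0.4286], [0.3162, 0.4066, 0.8571], [0.9487, -0.1355, -0.2857]], R = [[3.1623, -2.5298, -0.3162], [0.0000, 4.4272, 0.0452], [0.0000, 0.0000, 2.4286]]

c_1 = (0, 1, 3); ‖c_1‖ = 3.1623, so e_1 = (0.0000, 0.3162, 0.9487).
e_1·c_2 = 0.0000·4 + 0.3162·1 + 0.9487·(-3) = -2.5298.
u_2 = c_2 + 2.5298·e_1 = (4.0000, 1.8000, -0.6000).
‖u_2‖ = 4.4272, so e_2 = (0.9035, 0.4066, -0.1355).
e_1·c_3 = 0.0000·(-1) + 0.3162·2 + 0.9487·(-1) = -0.3162; e_2·c_3 = 0.9035·(-1) + 0.4066·2 + (-0.1355)·(-1) = 0.0452.
u_3 = c_3 + 0.3162·e_1 − 0.0452·e_2 = (-1.0408, 2.0816, -0.6939).
‖u_3‖ = 2.4286, so e_3 = (-0.4286, 0.8571, -0.2857).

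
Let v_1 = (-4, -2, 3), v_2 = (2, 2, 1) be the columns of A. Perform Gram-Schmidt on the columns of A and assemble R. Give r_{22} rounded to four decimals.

v_1 = (-4, -2, 3); ‖v_1‖ = 5.3852, so e_1 = (-0.7428, -0.3714, 0.5571).
e_1·v_2 = (-0.7428)·2 + (-0.3714)·2 + 0.5571·1 = -1.6713.
u_2 = v_2 + 1.6713·e_1 = (0.7586, 1.3793, 1.9310).
r_{22} = ‖u_2‖ = 2.4914.

r_{22} = 2.4914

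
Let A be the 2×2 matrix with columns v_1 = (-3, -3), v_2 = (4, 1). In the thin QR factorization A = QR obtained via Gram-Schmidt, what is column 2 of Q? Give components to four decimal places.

v_1 = (-3, -3); ‖v_1‖ = 4.2426, so q_1 = (-0.7071, -0.7071).
q_1·v_2 = (-0.7071)·4 + (-0.7071)·1 = -3.5355.
u_2 = v_2 + 3.5355·q_1 = (1.5000, -1.5000).
‖u_2‖ = 2.1213, so q_2 = (0.7071, -0.7071).

q_2 = (0.7071, -0.7071)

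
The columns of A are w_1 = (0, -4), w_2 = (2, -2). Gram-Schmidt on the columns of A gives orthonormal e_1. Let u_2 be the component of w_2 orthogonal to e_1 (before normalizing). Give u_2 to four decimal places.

u_2 = (2.0000, 0.0000)

w_1 = (0, -4); ‖w_1‖ = 4.0000, so e_1 = (0.0000, -1.0000).
e_1·w_2 = 0.0000·2 + (-1.0000)·(-2) = 2.0000.
u_2 = w_2 − 2.0000·e_1 = (2.0000, 0.0000).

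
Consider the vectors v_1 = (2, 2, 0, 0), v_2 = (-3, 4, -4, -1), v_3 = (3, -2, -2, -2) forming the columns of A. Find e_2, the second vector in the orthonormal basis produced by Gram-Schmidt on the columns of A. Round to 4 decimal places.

e_2 = (-0.5433, 0.5433, -0.6209, -0.1552)

v_1 = (2, 2, 0, 0); ‖v_1‖ = 2.8284, so e_1 = (0.7071, 0.7071, 0.0000, 0.0000).
e_1·v_2 = 0.7071·(-3) + 0.7071·4 + 0.0000·(-4) + 0.0000·(-1) = 0.7071.
u_2 = v_2 − 0.7071·e_1 = (-3.5000, 3.5000, -4.0000, -1.0000).
‖u_2‖ = 6.4420, so e_2 = (-0.5433, 0.5433, -0.6209, -0.1552).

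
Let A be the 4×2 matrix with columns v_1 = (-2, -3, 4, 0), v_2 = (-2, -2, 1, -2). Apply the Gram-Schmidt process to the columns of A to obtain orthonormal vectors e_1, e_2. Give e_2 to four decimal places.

e_2 = (-0.4141, -0.2208, -0.3727, -0.8006)

v_1 = (-2, -3, 4, 0); ‖v_1‖ = 5.3852, so e_1 = (-0.3714, -0.5571, 0.7428, 0.0000).
e_1·v_2 = (-0.3714)·(-2) + (-0.5571)·(-2) + 0.7428·1 + 0.0000·(-2) = 2.5997.
u_2 = v_2 − 2.5997·e_1 = (-1.0345, -0.5517, -0.9310, -2.0000).
‖u_2‖ = 2.4983, so e_2 = (-0.4141, -0.2208, -0.3727, -0.8006).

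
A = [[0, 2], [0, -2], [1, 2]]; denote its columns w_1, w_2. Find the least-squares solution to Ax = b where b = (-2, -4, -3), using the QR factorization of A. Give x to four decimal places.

x = (-4.0000, 0.5000)

w_1 = (0, 0, 1); ‖w_1‖ = 1.0000, so e_1 = (0.0000, 0.0000, 1.0000).
e_1·w_2 = 0.0000·2 + 0.0000·(-2) + 1.0000·2 = 2.0000.
u_2 = w_2 − 2.0000·e_1 = (2.0000, -2.0000, 0.0000).
‖u_2‖ = 2.8284, so e_2 = (0.7071, -0.7071, 0.0000).
Qᵀb = (-3.0000, 1.4142).
Back-substitute: x_2 = 1.4142/2.8284 = 0.5000.
x_1 = (-3.0000 − 2.0000·0.5000)/1.0000 = -4.0000.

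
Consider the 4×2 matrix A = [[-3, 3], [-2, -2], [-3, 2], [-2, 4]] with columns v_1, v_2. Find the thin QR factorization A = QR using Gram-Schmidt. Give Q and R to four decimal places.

v_1 = (-3, -2, -3, -2); ‖v_1‖ = 5.0990, so q_1 = (-0.5883, -0.3922, -0.5883, -0.3922).
q_1·v_2 = (-0.5883)·3 + (-0.3922)·(-2) + (-0.5883)·2 + (-0.3922)·4 = -3.7262.
u_2 = v_2 + 3.7262·q_1 = (0.8077, -3.4615, -0.1923, 2.5385).
‖u_2‖ = 4.3721, so q_2 = (0.1847, -0.7917, -0.0440, 0.5806).

Q = [[-0.5883, 0.1847], [-0.3922, -0.7917], [-0.5883, -0.0440], [-0.3922, 0.5806]], R = [[5.0990, -3.7262], [0.0000, 4.3721]]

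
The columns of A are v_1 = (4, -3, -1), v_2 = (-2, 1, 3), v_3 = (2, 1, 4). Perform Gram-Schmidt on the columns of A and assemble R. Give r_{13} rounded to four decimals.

r_{13} = 0.1961

v_1 = (4, -3, -1); ‖v_1‖ = 5.0990, so e_1 = (0.7845, -0.5883, -0.1961).
r_{13} = e_1·v_3 = 0.1961.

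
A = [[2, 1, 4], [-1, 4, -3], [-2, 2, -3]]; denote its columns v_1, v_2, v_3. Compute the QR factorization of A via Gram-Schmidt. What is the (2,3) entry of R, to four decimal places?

e_1 = v_1/‖v_1‖ = (2, -1, -2)/3.0000 = (0.6667, -0.3333, -0.6667).
r_{12} = e_1·v_2 = -2.0000.
u_2 = v_2 + 2.0000·e_1 = (2.3333, 3.3333, 0.6667).
‖u_2‖ = 4.1231, so e_2 = (0.5659, 0.8085, 0.1617).
r_{23} = e_2·v_3 = -0.6468.

r_{23} = -0.6468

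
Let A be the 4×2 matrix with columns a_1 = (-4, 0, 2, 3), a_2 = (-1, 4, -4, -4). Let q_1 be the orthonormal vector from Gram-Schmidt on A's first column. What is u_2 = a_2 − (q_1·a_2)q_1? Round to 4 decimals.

a_1 = (-4, 0, 2, 3); ‖a_1‖ = 5.3852, so q_1 = (-0.7428, 0.0000, 0.3714, 0.5571).
q_1·a_2 = (-0.7428)·(-1) + 0.0000·4 + 0.3714·(-4) + 0.5571·(-4) = -2.9711.
u_2 = a_2 + 2.9711·q_1 = (-3.2069, 4.0000, -2.8966, -2.3448).

u_2 = (-3.2069, 4.0000, -2.8966, -2.3448)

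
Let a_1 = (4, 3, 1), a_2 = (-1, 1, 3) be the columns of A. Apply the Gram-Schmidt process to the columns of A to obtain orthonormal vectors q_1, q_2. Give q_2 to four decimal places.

q_2 = (-0.3971, 0.2336, 0.8876)

a_1 = (4, 3, 1); ‖a_1‖ = 5.0990, so q_1 = (0.7845, 0.5883, 0.1961).
q_1·a_2 = 0.7845·(-1) + 0.5883·1 + 0.1961·3 = 0.3922.
u_2 = a_2 − 0.3922·q_1 = (-1.3077, 0.7692, 2.9231).
‖u_2‖ = 3.2933, so q_2 = (-0.3971, 0.2336, 0.8876).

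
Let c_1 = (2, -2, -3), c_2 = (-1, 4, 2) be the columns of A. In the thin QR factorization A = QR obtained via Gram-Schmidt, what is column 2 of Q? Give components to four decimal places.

e_2 = (0.3620, 0.8688, -0.3379)

c_1 = (2, -2, -3); ‖c_1‖ = 4.1231, so e_1 = (0.4851, -0.4851, -0.7276).
e_1·c_2 = 0.4851·(-1) + (-0.4851)·4 + (-0.7276)·2 = -3.8806.
u_2 = c_2 + 3.8806·e_1 = (0.8824, 2.1176, -0.8235).
‖u_2‖ = 2.4375, so e_2 = (0.3620, 0.8688, -0.3379).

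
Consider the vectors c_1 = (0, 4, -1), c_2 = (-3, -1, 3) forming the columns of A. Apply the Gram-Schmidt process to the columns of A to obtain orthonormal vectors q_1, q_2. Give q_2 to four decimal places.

q_1 = c_1/‖c_1‖ = (0, 4, -1)/4.1231 = (0.0000, 0.9701, -0.2425).
r_{12} = q_1·c_2 = -1.6977.
u_2 = c_2 + 1.6977·q_1 = (-3.0000, 0.6471, 2.5882).
‖u_2‖ = 4.0147, so q_2 = (-0.7473, 0.1612, 0.6447).

q_2 = (-0.7473, 0.1612, 0.6447)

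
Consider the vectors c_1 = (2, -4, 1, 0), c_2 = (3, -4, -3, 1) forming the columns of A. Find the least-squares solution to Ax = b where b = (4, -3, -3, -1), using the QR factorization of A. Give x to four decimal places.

c_1 = (2, -4, 1, 0); ‖c_1‖ = 4.5826, so q_1 = (0.4364, -0.8729, 0.2182, 0.0000).
q_1·c_2 = 0.4364·3 + (-0.8729)·(-4) + 0.2182·(-3) + 0.0000·1 = 4.1461.
u_2 = c_2 − 4.1461·q_1 = (1.1905, -0.3810, -3.9048, 1.0000).
‖u_2‖ = 4.2201, so q_2 = (0.2821, -0.0903, -0.9253, 0.2370).
Qᵀb = (3.7097, 3.9380).
Back-substitute: x_2 = 3.9380/4.2201 = 0.9332.
x_1 = (3.7097 − 4.1461·0.9332)/4.5826 = -0.0348.

x = (-0.0348, 0.9332)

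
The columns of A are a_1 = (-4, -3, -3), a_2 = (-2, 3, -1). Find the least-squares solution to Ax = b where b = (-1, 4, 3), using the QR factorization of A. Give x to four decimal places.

x = (-0.5508, 0.8644)

a_1 = (-4, -3, -3); ‖a_1‖ = 5.8310, so e_1 = (-0.6860, -0.5145, -0.5145).
e_1·a_2 = (-0.6860)·(-2) + (-0.5145)·3 + (-0.5145)·(-1) = 0.3430.
u_2 = a_2 − 0.3430·e_1 = (-1.7647, 3.1765, -0.8235).
‖u_2‖ = 3.7259, so e_2 = (-0.4736, 0.8525, -0.2210).
Qᵀb = (-2.9155, 3.2207).
Back-substitute: x_2 = 3.2207/3.7259 = 0.8644.
x_1 = (-2.9155 − 0.3430·0.8644)/5.8310 = -0.5508.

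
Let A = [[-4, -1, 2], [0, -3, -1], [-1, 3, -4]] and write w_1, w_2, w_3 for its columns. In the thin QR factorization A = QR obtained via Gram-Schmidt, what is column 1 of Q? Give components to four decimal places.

w_1 = (-4, 0, -1); ‖w_1‖ = 4.1231, so q_1 = (-0.9701, 0.0000, -0.2425).

q_1 = (-0.9701, 0.0000, -0.2425)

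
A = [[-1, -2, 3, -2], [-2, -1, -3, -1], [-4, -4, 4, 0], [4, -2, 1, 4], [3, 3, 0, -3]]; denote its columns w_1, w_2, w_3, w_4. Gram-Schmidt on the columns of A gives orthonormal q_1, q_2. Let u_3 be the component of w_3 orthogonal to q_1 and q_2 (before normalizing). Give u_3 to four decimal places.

u_3 = (1.7364, -3.4515, 1.7133, -0.8646, 1.7150)

w_1 = (-1, -2, -4, 4, 3); ‖w_1‖ = 6.7823, so q_1 = (-0.1474, -0.2949, -0.5898, 0.5898, 0.4423).
q_1·w_2 = (-0.1474)·(-2) + (-0.2949)·(-1) + (-0.5898)·(-4) + 0.5898·(-2) + 0.4423·3 = 3.0963.
u_2 = w_2 − 3.0963·q_1 = (-1.5435, -0.0870, -2.1739, -3.8261, 1.6304).
‖u_2‖ = 4.9410, so q_2 = (-0.3124, -0.0176, -0.4400, -0.7744, 0.3300).
q_1·w_3 = (-0.1474)·3 + (-0.2949)·(-3) + (-0.5898)·4 + 0.5898·1 + 0.4423·0 = -1.3270; q_2·w_3 = (-0.3124)·3 + (-0.0176)·(-3) + (-0.4400)·4 + (-0.7744)·1 + 0.3300·0 = -3.4186.
u_3 = w_3 + 1.3270·q_1 + 3.4186·q_2 = (1.7364, -3.4515, 1.7133, -0.8646, 1.7150).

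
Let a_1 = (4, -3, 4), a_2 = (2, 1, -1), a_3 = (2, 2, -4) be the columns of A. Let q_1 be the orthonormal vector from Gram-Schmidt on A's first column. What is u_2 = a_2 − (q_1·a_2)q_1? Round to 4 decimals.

a_1 = (4, -3, 4); ‖a_1‖ = 6.4031, so q_1 = (0.6247, -0.4685, 0.6247).
q_1·a_2 = 0.6247·2 + (-0.4685)·1 + 0.6247·(-1) = 0.1562.
u_2 = a_2 − 0.1562·q_1 = (1.9024, 1.0732, -1.0976).

u_2 = (1.9024, 1.0732, -1.0976)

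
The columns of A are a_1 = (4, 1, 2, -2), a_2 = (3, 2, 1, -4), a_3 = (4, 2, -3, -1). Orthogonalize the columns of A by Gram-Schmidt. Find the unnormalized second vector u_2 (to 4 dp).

q_1 = a_1/‖a_1‖ = (4, 1, 2, -2)/5.0000 = (0.8000, 0.2000, 0.4000, -0.4000).
r_{12} = q_1·a_2 = 4.8000.
u_2 = a_2 − 4.8000·q_1 = (-0.8400, 1.0400, -0.9200, -2.0800).

u_2 = (-0.8400, 1.0400, -0.9200, -2.0800)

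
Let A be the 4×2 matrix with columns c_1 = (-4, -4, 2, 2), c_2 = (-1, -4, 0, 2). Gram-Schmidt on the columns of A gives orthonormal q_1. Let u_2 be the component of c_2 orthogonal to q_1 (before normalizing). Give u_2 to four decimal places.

u_2 = (1.4000, -1.6000, -1.2000, 0.8000)

c_1 = (-4, -4, 2, 2); ‖c_1‖ = 6.3246, so q_1 = (-0.6325, -0.6325, 0.3162, 0.3162).
q_1·c_2 = (-0.6325)·(-1) + (-0.6325)·(-4) + 0.3162·0 + 0.3162·2 = 3.7947.
u_2 = c_2 − 3.7947·q_1 = (1.4000, -1.6000, -1.2000, 0.8000).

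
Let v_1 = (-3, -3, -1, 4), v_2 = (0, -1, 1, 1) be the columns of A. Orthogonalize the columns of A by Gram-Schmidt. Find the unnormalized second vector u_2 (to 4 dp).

u_2 = (0.5143, -0.4857, 1.1714, 0.3143)

v_1 = (-3, -3, -1, 4); ‖v_1‖ = 5.9161, so e_1 = (-0.5071, -0.5071, -0.1690, 0.6761).
e_1·v_2 = (-0.5071)·0 + (-0.5071)·(-1) + (-0.1690)·1 + 0.6761·1 = 1.0142.
u_2 = v_2 − 1.0142·e_1 = (0.5143, -0.4857, 1.1714, 0.3143).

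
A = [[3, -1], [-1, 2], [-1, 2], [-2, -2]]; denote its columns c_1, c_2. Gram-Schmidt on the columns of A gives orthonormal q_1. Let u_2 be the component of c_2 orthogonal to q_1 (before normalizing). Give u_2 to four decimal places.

u_2 = (-0.4000, 1.8000, 1.8000, -2.4000)

c_1 = (3, -1, -1, -2); ‖c_1‖ = 3.8730, so q_1 = (0.7746, -0.2582, -0.2582, -0.5164).
q_1·c_2 = 0.7746·(-1) + (-0.2582)·2 + (-0.2582)·2 + (-0.5164)·(-2) = -0.7746.
u_2 = c_2 + 0.7746·q_1 = (-0.4000, 1.8000, 1.8000, -2.4000).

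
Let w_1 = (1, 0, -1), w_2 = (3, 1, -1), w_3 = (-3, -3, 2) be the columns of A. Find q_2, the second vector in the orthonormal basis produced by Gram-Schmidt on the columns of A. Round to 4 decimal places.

q_2 = (0.5774, 0.5774, 0.5774)

q_1 = w_1/‖w_1‖ = (1, 0, -1)/1.4142 = (0.7071, 0.0000, -0.7071).
r_{12} = q_1·w_2 = 2.8284.
u_2 = w_2 − 2.8284·q_1 = (1.0000, 1.0000, 1.0000).
‖u_2‖ = 1.7321, so q_2 = (0.5774, 0.5774, 0.5774).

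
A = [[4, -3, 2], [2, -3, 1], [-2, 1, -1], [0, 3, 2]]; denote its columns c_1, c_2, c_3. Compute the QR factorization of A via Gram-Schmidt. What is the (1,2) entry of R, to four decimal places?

r_{12} = -4.0825

q_1 = c_1/‖c_1‖ = (4, 2, -2, 0)/4.8990 = (0.8165, 0.4082, -0.4082, 0.0000).
r_{12} = q_1·c_2 = -4.0825.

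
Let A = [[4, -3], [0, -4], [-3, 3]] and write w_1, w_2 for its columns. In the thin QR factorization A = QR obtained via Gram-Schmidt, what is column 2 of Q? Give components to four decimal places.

q_2 = (0.0890, -0.9889, 0.1187)

w_1 = (4, 0, -3); ‖w_1‖ = 5.0000, so q_1 = (0.8000, 0.0000, -0.6000).
q_1·w_2 = 0.8000·(-3) + 0.0000·(-4) + (-0.6000)·3 = -4.2000.
u_2 = w_2 + 4.2000·q_1 = (0.3600, -4.0000, 0.4800).
‖u_2‖ = 4.0447, so q_2 = (0.0890, -0.9889, 0.1187).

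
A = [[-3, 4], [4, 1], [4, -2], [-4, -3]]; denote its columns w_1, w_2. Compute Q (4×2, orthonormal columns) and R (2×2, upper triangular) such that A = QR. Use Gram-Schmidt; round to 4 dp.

w_1 = (-3, 4, 4, -4); ‖w_1‖ = 7.5498, so e_1 = (-0.3974, 0.5298, 0.5298, -0.5298).
e_1·w_2 = (-0.3974)·4 + 0.5298·1 + 0.5298·(-2) + (-0.5298)·(-3) = -0.5298.
u_2 = w_2 + 0.5298·e_1 = (3.7895, 1.2807, -1.7193, -3.2807).
‖u_2‖ = 5.4515, so e_2 = (0.6951, 0.2349, -0.3154, -0.6018).

Q = [[-0.3974, 0.6951], [0.5298, 0.2349], [0.5298, -0.3154], [-0.5298, -0.6018]], R = [[7.5498, -0.5298], [0.0000, 5.4515]]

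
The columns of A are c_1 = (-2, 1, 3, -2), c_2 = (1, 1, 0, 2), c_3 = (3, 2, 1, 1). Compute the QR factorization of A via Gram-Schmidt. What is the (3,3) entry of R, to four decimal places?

r_{33} = 2.5006

q_1 = c_1/‖c_1‖ = (-2, 1, 3, -2)/4.2426 = (-0.4714, 0.2357, 0.7071, -0.4714).
r_{12} = q_1·c_2 = -1.1785.
u_2 = c_2 + 1.1785·q_1 = (0.4444, 1.2778, 0.8333, 1.4444).
‖u_2‖ = 2.1473, so q_2 = (0.2070, 0.5950, 0.3881, 0.6727).
r_{13} = q_1·c_3 = -0.7071; r_{23} = q_2·c_3 = 2.8718.
u_3 = c_3 + 0.7071·q_1 − 2.8718·q_2 = (2.0723, 0.4578, 0.3855, -1.2651).
r_{33} = ‖u_3‖ = 2.5006.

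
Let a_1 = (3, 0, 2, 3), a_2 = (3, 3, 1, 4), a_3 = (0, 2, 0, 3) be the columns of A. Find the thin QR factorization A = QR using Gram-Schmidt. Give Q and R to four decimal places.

a_1 = (3, 0, 2, 3); ‖a_1‖ = 4.6904, so e_1 = (0.6396, 0.0000, 0.4264, 0.6396).
e_1·a_2 = 0.6396·3 + 0.0000·3 + 0.4264·1 + 0.6396·4 = 4.9036.
u_2 = a_2 − 4.9036·e_1 = (-0.1364, 3.0000, -1.0909, 0.8636).
‖u_2‖ = 3.3098, so e_2 = (-0.0412, 0.9064, -0.3296, 0.2609).
e_1·a_3 = 0.6396·0 + 0.0000·2 + 0.4264·0 + 0.6396·3 = 1.9188; e_2·a_3 = (-0.0412)·0 + 0.9064·2 + (-0.3296)·0 + 0.2609·3 = 2.5956.
u_3 = a_3 − 1.9188·e_1 − 2.5956·e_2 = (-1.1203, -0.3527, 0.0373, 1.0954).
‖u_3‖ = 1.6065, so e_3 = (-0.6974, -0.2195, 0.0232, 0.6819).

Q = [[0.6396, -0.0412, -0.6974], [0.0000, 0.9064, -0.2195], [0.4264, -0.3296, 0.0232], [0.6396, 0.2609, 0.6819]], R = [[4.6904, 4.9036, 1.9188], [0.0000, 3.3098, 2.5956], [0.0000, 0.0000, 1.6065]]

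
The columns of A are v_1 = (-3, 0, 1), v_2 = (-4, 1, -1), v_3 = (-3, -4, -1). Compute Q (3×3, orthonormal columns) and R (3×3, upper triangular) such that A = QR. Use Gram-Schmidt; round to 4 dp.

e_1 = v_1/‖v_1‖ = (-3, 0, 1)/3.1623 = (-0.9487, 0.0000, 0.3162).
r_{12} = e_1·v_2 = 3.4785.
u_2 = v_2 − 3.4785·e_1 = (-0.7000, 1.0000, -2.1000).
‖u_2‖ = 2.4290, so e_2 = (-0.2882, 0.4117, -0.8646).
r_{13} = e_1·v_3 = 2.5298; r_{23} = e_2·v_3 = 0.0823.
u_3 = v_3 − 2.5298·e_1 − 0.0823·e_2 = (-0.5763, -4.0339, -1.7288).
‖u_3‖ = 4.4264, so e_3 = (-0.1302, -0.9113, -0.3906).

Q = [[-0.9487, -0.2882, -0.1302], [0.0000, 0.4117, -0.9113], [0.3162, -0.8646, -0.3906]], R = [[3.1623, 3.4785, 2.5298], [0.0000, 2.4290, 0.0823], [0.0000, 0.0000, 4.4264]]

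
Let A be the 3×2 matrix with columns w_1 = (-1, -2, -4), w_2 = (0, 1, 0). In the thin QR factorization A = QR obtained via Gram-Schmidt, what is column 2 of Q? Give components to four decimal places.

w_1 = (-1, -2, -4); ‖w_1‖ = 4.5826, so q_1 = (-0.2182, -0.4364, -0.8729).
q_1·w_2 = (-0.2182)·0 + (-0.4364)·1 + (-0.8729)·0 = -0.4364.
u_2 = w_2 + 0.4364·q_1 = (-0.0952, 0.8095, -0.3810).
‖u_2‖ = 0.8997, so q_2 = (-0.1059, 0.8997, -0.4234).

q_2 = (-0.1059, 0.8997, -0.4234)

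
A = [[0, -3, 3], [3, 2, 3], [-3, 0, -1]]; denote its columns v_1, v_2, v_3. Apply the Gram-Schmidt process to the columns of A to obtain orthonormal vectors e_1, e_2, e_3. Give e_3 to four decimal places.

v_1 = (0, 3, -3); ‖v_1‖ = 4.2426, so e_1 = (0.0000, 0.7071, -0.7071).
e_1·v_2 = 0.0000·(-3) + 0.7071·2 + (-0.7071)·0 = 1.4142.
u_2 = v_2 − 1.4142·e_1 = (-3.0000, 1.0000, 1.0000).
‖u_2‖ = 3.3166, so e_2 = (-0.9045, 0.3015, 0.3015).
e_1·v_3 = 0.0000·3 + 0.7071·3 + (-0.7071)·(-1) = 2.8284; e_2·v_3 = (-0.9045)·3 + 0.3015·3 + 0.3015·(-1) = -2.1106.
u_3 = v_3 − 2.8284·e_1 + 2.1106·e_2 = (1.0909, 1.6364, 1.6364).
‖u_3‖ = 2.5584, so e_3 = (0.4264, 0.6396, 0.6396).

e_3 = (0.4264, 0.6396, 0.6396)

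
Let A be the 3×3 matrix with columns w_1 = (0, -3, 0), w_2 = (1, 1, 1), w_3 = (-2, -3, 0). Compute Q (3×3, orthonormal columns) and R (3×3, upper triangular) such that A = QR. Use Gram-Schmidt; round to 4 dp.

q_1 = w_1/‖w_1‖ = (0, -3, 0)/3.0000 = (0.0000, -1.0000, 0.0000).
r_{12} = q_1·w_2 = -1.0000.
u_2 = w_2 + 1.0000·q_1 = (1.0000, 0.0000, 1.0000).
‖u_2‖ = 1.4142, so q_2 = (0.7071, 0.0000, 0.7071).
r_{13} = q_1·w_3 = 3.0000; r_{23} = q_2·w_3 = -1.4142.
u_3 = w_3 − 3.0000·q_1 + 1.4142·q_2 = (-1.0000, 0.0000, 1.0000).
‖u_3‖ = 1.4142, so q_3 = (-0.7071, 0.0000, 0.7071).

Q = [[0.0000, 0.7071, -0.7071], [-1.0000, 0.0000, 0.0000], [0.0000, 0.7071, 0.7071]], R = [[3.0000, -1.0000, 3.0000], [0.0000, 1.4142, -1.4142], [0.0000, 0.0000, 1.4142]]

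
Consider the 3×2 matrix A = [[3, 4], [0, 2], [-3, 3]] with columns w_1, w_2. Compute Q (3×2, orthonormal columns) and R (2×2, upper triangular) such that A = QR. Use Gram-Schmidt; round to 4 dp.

w_1 = (3, 0, -3); ‖w_1‖ = 4.2426, so q_1 = (0.7071, 0.0000, -0.7071).
q_1·w_2 = 0.7071·4 + 0.0000·2 + (-0.7071)·3 = 0.7071.
u_2 = w_2 − 0.7071·q_1 = (3.5000, 2.0000, 3.5000).
‖u_2‖ = 5.3385, so q_2 = (0.6556, 0.3746, 0.6556).

Q = [[0.7071, 0.6556], [0.0000, 0.3746], [-0.7071, 0.6556]], R = [[4.2426, 0.7071], [0.0000, 5.3385]]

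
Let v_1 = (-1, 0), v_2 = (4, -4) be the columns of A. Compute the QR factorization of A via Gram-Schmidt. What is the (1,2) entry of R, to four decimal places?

v_1 = (-1, 0); ‖v_1‖ = 1.0000, so e_1 = (-1.0000, 0.0000).
r_{12} = e_1·v_2 = -4.0000.

r_{12} = -4.0000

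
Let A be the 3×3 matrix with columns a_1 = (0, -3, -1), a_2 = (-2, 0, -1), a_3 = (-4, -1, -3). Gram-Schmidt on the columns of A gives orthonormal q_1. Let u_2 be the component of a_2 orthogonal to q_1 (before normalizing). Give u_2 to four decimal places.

a_1 = (0, -3, -1); ‖a_1‖ = 3.1623, so q_1 = (0.0000, -0.9487, -0.3162).
q_1·a_2 = 0.0000·(-2) + (-0.9487)·0 + (-0.3162)·(-1) = 0.3162.
u_2 = a_2 − 0.3162·q_1 = (-2.0000, 0.3000, -0.9000).

u_2 = (-2.0000, 0.3000, -0.9000)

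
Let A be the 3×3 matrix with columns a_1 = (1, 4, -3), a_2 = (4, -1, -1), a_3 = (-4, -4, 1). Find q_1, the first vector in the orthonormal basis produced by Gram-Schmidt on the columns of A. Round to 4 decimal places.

q_1 = (0.1961, 0.7845, -0.5883)

a_1 = (1, 4, -3); ‖a_1‖ = 5.0990, so q_1 = (0.1961, 0.7845, -0.5883).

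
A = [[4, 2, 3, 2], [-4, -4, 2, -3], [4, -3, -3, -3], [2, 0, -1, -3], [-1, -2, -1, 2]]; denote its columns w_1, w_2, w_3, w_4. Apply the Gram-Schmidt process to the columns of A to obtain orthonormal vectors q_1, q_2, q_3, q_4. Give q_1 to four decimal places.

w_1 = (4, -4, 4, 2, -1); ‖w_1‖ = 7.2801, so q_1 = (0.5494, -0.5494, 0.5494, 0.2747, -0.1374).

q_1 = (0.5494, -0.5494, 0.5494, 0.2747, -0.1374)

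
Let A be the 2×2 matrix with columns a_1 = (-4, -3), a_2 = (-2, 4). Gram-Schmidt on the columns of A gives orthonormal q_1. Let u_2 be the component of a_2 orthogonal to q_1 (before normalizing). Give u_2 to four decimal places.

u_2 = (-2.6400, 3.5200)

a_1 = (-4, -3); ‖a_1‖ = 5.0000, so q_1 = (-0.8000, -0.6000).
q_1·a_2 = (-0.8000)·(-2) + (-0.6000)·4 = -0.8000.
u_2 = a_2 + 0.8000·q_1 = (-2.6400, 3.5200).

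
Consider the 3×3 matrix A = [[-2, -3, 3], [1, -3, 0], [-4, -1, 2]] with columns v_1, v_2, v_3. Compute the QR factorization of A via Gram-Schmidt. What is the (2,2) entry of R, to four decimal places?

v_1 = (-2, 1, -4); ‖v_1‖ = 4.5826, so q_1 = (-0.4364, 0.2182, -0.8729).
q_1·v_2 = (-0.4364)·(-3) + 0.2182·(-3) + (-0.8729)·(-1) = 1.5275.
u_2 = v_2 − 1.5275·q_1 = (-2.3333, -3.3333, 0.3333).
r_{22} = ‖u_2‖ = 4.0825.

r_{22} = 4.0825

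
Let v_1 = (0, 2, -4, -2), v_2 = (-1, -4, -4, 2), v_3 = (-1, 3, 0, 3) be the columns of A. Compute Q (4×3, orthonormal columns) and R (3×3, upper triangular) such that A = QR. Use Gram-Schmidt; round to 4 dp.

Q = [[0.0000, -0.1659, -0.2658], [0.4082, -0.7189, 0.5617], [-0.8165, -0.5530, -0.1072], [-0.4082, 0.3871, 0.7761]], R = [[4.8990, 0.8165, 0.0000], [0.0000, 6.0277, -0.8295], [0.0000, 0.0000, 4.2792]]

v_1 = (0, 2, -4, -2); ‖v_1‖ = 4.8990, so e_1 = (0.0000, 0.4082, -0.8165, -0.4082).
e_1·v_2 = 0.0000·(-1) + 0.4082·(-4) + (-0.8165)·(-4) + (-0.4082)·2 = 0.8165.
u_2 = v_2 − 0.8165·e_1 = (-1.0000, -4.3333, -3.3333, 2.3333).
‖u_2‖ = 6.0277, so e_2 = (-0.1659, -0.7189, -0.5530, 0.3871).
e_1·v_3 = 0.0000·(-1) + 0.4082·3 + (-0.8165)·0 + (-0.4082)·3 = 0.0000; e_2·v_3 = (-0.1659)·(-1) + (-0.7189)·3 + (-0.5530)·0 + 0.3871·3 = -0.8295.
u_3 = v_3 + 0.0000·e_1 + 0.8295·e_2 = (-1.1376, 2.4037, -0.4587, 3.3211).
‖u_3‖ = 4.2792, so e_3 = (-0.2658, 0.5617, -0.1072, 0.7761).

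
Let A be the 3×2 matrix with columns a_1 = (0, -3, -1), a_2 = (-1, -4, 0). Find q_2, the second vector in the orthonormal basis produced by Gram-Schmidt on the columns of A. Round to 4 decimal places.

q_2 = (-0.6202, -0.2481, 0.7442)

q_1 = a_1/‖a_1‖ = (0, -3, -1)/3.1623 = (0.0000, -0.9487, -0.3162).
r_{12} = q_1·a_2 = 3.7947.
u_2 = a_2 − 3.7947·q_1 = (-1.0000, -0.4000, 1.2000).
‖u_2‖ = 1.6125, so q_2 = (-0.6202, -0.2481, 0.7442).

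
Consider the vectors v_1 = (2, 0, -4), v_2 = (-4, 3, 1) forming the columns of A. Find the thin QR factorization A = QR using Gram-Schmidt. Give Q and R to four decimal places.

v_1 = (2, 0, -4); ‖v_1‖ = 4.4721, so q_1 = (0.4472, 0.0000, -0.8944).
q_1·v_2 = 0.4472·(-4) + 0.0000·3 + (-0.8944)·1 = -2.6833.
u_2 = v_2 + 2.6833·q_1 = (-2.8000, 3.0000, -1.4000).
‖u_2‖ = 4.3359, so q_2 = (-0.6458, 0.6919, -0.3229).

Q = [[0.4472, -0.6458], [0.0000, 0.6919], [-0.8944, -0.3229]], R = [[4.4721, -2.6833], [0.0000, 4.3359]]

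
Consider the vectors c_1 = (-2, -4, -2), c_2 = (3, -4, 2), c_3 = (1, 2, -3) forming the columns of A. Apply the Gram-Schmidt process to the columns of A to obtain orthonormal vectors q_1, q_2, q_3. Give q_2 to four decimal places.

c_1 = (-2, -4, -2); ‖c_1‖ = 4.8990, so q_1 = (-0.4082, -0.8165, -0.4082).
q_1·c_2 = (-0.4082)·3 + (-0.8165)·(-4) + (-0.4082)·2 = 1.2247.
u_2 = c_2 − 1.2247·q_1 = (3.5000, -3.0000, 2.5000).
‖u_2‖ = 5.2440, so q_2 = (0.6674, -0.5721, 0.4767).

q_2 = (0.6674, -0.5721, 0.4767)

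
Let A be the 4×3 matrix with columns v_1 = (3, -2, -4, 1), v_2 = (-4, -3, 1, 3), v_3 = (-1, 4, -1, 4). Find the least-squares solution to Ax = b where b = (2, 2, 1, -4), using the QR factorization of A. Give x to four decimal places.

x = (-0.4091, -0.7711, -0.2916)

v_1 = (3, -2, -4, 1); ‖v_1‖ = 5.4772, so q_1 = (0.5477, -0.3651, -0.7303, 0.1826).
q_1·v_2 = 0.5477·(-4) + (-0.3651)·(-3) + (-0.7303)·1 + 0.1826·3 = -1.2780.
u_2 = v_2 + 1.2780·q_1 = (-3.3000, -3.4667, 0.0667, 3.2333).
‖u_2‖ = 5.7764, so q_2 = (-0.5713, -0.6001, 0.0115, 0.5597).
q_1·v_3 = 0.5477·(-1) + (-0.3651)·4 + (-0.7303)·(-1) + 0.1826·4 = -0.5477; q_2·v_3 = (-0.5713)·(-1) + (-0.6001)·4 + 0.0115·(-1) + 0.5597·4 = 0.3982.
u_3 = v_3 + 0.5477·q_1 − 0.3982·q_2 = (-0.4725, 4.0390, -1.4046, 3.8771).
‖u_3‖ = 5.7915, so q_3 = (-0.0816, 0.6974, -0.2425, 0.6695).
Qᵀb = (-1.0954, -4.5703, -1.6887).
Back-substitute: x_3 = -1.6887/5.7915 = -0.2916.
x_2 = (-4.5703 − 0.3982·(-0.2916))/5.7764 = -0.7711.
x_1 = (-1.0954 + 1.2780·(-0.7711) + 0.5477·(-0.2916))/5.4772 = -0.4091.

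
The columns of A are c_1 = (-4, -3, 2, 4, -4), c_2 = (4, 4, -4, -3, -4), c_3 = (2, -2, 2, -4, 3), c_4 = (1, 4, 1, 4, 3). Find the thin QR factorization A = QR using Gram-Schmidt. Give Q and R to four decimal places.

e_1 = c_1/‖c_1‖ = (-4, -3, 2, 4, -4)/7.8102 = (-0.5121, -0.3841, 0.2561, 0.5121, -0.5121).
r_{12} = e_1·c_2 = -4.0972.
u_2 = c_2 + 4.0972·e_1 = (1.9016, 2.4262, -2.9508, -0.9016, -6.0984).
‖u_2‖ = 7.4975, so e_2 = (0.2536, 0.3236, -0.3936, -0.1203, -0.8134).
r_{13} = e_1·c_3 = -3.3290; r_{23} = e_2·c_3 = -2.8862.
u_3 = c_3 + 3.3290·e_1 + 2.8862·e_2 = (1.0271, -2.3447, 1.7165, -2.6422, -1.0525).
‖u_3‖ = 4.1938, so e_3 = (0.2449, -0.5591, 0.4093, -0.6300, -0.2510).
r_{14} = e_1·c_4 = -1.2804; r_{24} = e_2·c_4 = -1.7667; r_{34} = e_3·c_4 = -4.8551.
u_4 = c_4 + 1.2804·e_1 + 1.7667·e_2 + 4.8551·e_3 = (1.9814, 1.3655, 2.6198, 1.3845, -0.3112).
‖u_4‖ = 3.8298, so e_4 = (0.5174, 0.3565, 0.6840, 0.3615, -0.0813).

Q = [[-0.5121, 0.2536, 0.2449, 0.5174], [-0.3841, 0.3236, -0.5591, 0.3565], [0.2561, -0.3936, 0.4093, 0.6840], [0.5121, -0.1203, -0.6300, 0.3615], [-0.5121, -0.8134, -0.2510, -0.0813]], R = [[7.8102, -4.0972, -3.3290, -1.2804], [0.0000, 7.4975, -2.8862, -1.7667], [0.0000, 0.0000, 4.1938, -4.8551], [0.0000, 0.0000, 0.0000, 3.8298]]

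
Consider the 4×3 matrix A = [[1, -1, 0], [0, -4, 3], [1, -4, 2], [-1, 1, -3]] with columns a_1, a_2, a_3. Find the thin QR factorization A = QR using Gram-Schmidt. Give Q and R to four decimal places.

Q = [[0.5774, 0.2132, -0.4397], [0.0000, -0.8528, 0.2601], [0.5774, -0.4264, -0.3468], [-0.5774, -0.2132, -0.7866]], R = [[1.7321, -3.4641, 2.8868], [0.0000, 4.6904, -2.7716], [0.0000, 0.0000, 2.4464]]

e_1 = a_1/‖a_1‖ = (1, 0, 1, -1)/1.7321 = (0.5774, 0.0000, 0.5774, -0.5774).
r_{12} = e_1·a_2 = -3.4641.
u_2 = a_2 + 3.4641·e_1 = (1.0000, -4.0000, -2.0000, -1.0000).
‖u_2‖ = 4.6904, so e_2 = (0.2132, -0.8528, -0.4264, -0.2132).
r_{13} = e_1·a_3 = 2.8868; r_{23} = e_2·a_3 = -2.7716.
u_3 = a_3 − 2.8868·e_1 + 2.7716·e_2 = (-1.0758, 0.6364, -0.8485, -1.9242).
‖u_3‖ = 2.4464, so e_3 = (-0.4397, 0.2601, -0.3468, -0.7866).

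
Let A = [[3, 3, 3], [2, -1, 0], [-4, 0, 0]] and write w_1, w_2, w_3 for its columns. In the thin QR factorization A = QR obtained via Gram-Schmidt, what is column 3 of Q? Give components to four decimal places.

q_1 = w_1/‖w_1‖ = (3, 2, -4)/5.3852 = (0.5571, 0.3714, -0.7428).
r_{12} = q_1·w_2 = 1.2999.
u_2 = w_2 − 1.2999·q_1 = (2.2759, -1.4828, 0.9655).
‖u_2‖ = 2.8828, so q_2 = (0.7895, -0.5144, 0.3349).
r_{13} = q_1·w_3 = 1.6713; r_{23} = q_2·w_3 = 2.3684.
u_3 = w_3 − 1.6713·q_1 − 2.3684·q_2 = (0.1992, 0.5975, 0.4481).
‖u_3‖ = 0.7730, so q_3 = (0.2577, 0.7730, 0.5797).

q_3 = (0.2577, 0.7730, 0.5797)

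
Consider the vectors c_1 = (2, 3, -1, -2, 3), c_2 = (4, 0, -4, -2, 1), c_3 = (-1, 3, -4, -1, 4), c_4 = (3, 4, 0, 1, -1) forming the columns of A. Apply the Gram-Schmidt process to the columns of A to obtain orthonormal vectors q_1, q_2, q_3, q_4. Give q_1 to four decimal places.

q_1 = (0.3849, 0.5774, -0.1925, -0.3849, 0.5774)

c_1 = (2, 3, -1, -2, 3); ‖c_1‖ = 5.1962, so q_1 = (0.3849, 0.5774, -0.1925, -0.3849, 0.5774).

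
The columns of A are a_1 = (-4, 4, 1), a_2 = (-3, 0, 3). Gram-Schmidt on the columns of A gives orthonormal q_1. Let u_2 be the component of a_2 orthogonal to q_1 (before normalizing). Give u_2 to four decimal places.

u_2 = (-1.1818, -1.8182, 2.5455)

q_1 = a_1/‖a_1‖ = (-4, 4, 1)/5.7446 = (-0.6963, 0.6963, 0.1741).
r_{12} = q_1·a_2 = 2.6112.
u_2 = a_2 − 2.6112·q_1 = (-1.1818, -1.8182, 2.5455).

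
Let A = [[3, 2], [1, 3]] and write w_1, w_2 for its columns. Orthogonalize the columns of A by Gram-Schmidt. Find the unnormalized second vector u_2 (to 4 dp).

w_1 = (3, 1); ‖w_1‖ = 3.1623, so q_1 = (0.9487, 0.3162).
q_1·w_2 = 0.9487·2 + 0.3162·3 = 2.8460.
u_2 = w_2 − 2.8460·q_1 = (-0.7000, 2.1000).

u_2 = (-0.7000, 2.1000)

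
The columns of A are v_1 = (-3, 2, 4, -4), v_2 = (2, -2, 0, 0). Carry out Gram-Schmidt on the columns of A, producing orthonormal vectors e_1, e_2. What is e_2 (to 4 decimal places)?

e_2 = (0.5547, -0.6472, 0.3698, -0.3698)

v_1 = (-3, 2, 4, -4); ‖v_1‖ = 6.7082, so e_1 = (-0.4472, 0.2981, 0.5963, -0.5963).
e_1·v_2 = (-0.4472)·2 + 0.2981·(-2) + 0.5963·0 + (-0.5963)·0 = -1.4907.
u_2 = v_2 + 1.4907·e_1 = (1.3333, -1.5556, 0.8889, -0.8889).
‖u_2‖ = 2.4037, so e_2 = (0.5547, -0.6472, 0.3698, -0.3698).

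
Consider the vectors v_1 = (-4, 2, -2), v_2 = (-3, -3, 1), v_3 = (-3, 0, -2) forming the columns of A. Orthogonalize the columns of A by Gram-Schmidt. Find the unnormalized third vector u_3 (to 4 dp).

e_1 = v_1/‖v_1‖ = (-4, 2, -2)/4.8990 = (-0.8165, 0.4082, -0.4082).
r_{12} = e_1·v_2 = 0.8165.
u_2 = v_2 − 0.8165·e_1 = (-2.3333, -3.3333, 1.3333).
‖u_2‖ = 4.2817, so e_2 = (-0.5449, -0.7785, 0.3114).
r_{13} = e_1·v_3 = 3.2660; r_{23} = e_2·v_3 = 1.0120.
u_3 = v_3 − 3.2660·e_1 − 1.0120·e_2 = (0.2182, -0.5455, -0.9818).

u_3 = (0.2182, -0.5455, -0.9818)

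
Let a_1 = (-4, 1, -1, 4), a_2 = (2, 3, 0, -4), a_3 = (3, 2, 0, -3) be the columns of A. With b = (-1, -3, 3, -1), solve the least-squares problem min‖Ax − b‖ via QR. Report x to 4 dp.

x = (-1.3077, 1.2308, -2.9231)

a_1 = (-4, 1, -1, 4); ‖a_1‖ = 5.8310, so e_1 = (-0.6860, 0.1715, -0.1715, 0.6860).
e_1·a_2 = (-0.6860)·2 + 0.1715·3 + (-0.1715)·0 + 0.6860·(-4) = -3.6015.
u_2 = a_2 + 3.6015·e_1 = (-0.4706, 3.6176, -0.6176, -1.5294).
‖u_2‖ = 4.0037, so e_2 = (-0.1175, 0.9036, -0.1543, -0.3820).
e_1·a_3 = (-0.6860)·3 + 0.1715·2 + (-0.1715)·0 + 0.6860·(-3) = -3.7730; e_2·a_3 = (-0.1175)·3 + 0.9036·2 + (-0.1543)·0 + (-0.3820)·(-3) = 2.6006.
u_3 = a_3 + 3.7730·e_1 − 2.6006·e_2 = (0.7174, 0.2972, -0.2459, 0.5817).
‖u_3‖ = 1.0009, so e_3 = (0.7168, 0.2970, -0.2456, 0.5811).
Qᵀb = (-1.0290, -2.6740, -2.9258).
Back-substitute: x_3 = -2.9258/1.0009 = -2.9231.
x_2 = (-2.6740 − 2.6006·(-2.9231))/4.0037 = 1.2308.
x_1 = (-1.0290 + 3.6015·1.2308 + 3.7730·(-2.9231))/5.8310 = -1.3077.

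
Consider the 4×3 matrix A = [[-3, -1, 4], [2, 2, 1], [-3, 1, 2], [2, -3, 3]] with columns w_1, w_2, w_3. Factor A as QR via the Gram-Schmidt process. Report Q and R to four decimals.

w_1 = (-3, 2, -3, 2); ‖w_1‖ = 5.0990, so e_1 = (-0.5883, 0.3922, -0.5883, 0.3922).
e_1·w_2 = (-0.5883)·(-1) + 0.3922·2 + (-0.5883)·1 + 0.3922·(-3) = -0.3922.
u_2 = w_2 + 0.3922·e_1 = (-1.2308, 2.1538, 0.7692, -2.8462).
‖u_2‖ = 3.8531, so e_2 = (-0.3194, 0.5590, 0.1996, -0.7387).
e_1·w_3 = (-0.5883)·4 + 0.3922·1 + (-0.5883)·2 + 0.3922·3 = -1.9612; e_2·w_3 = (-0.3194)·4 + 0.5590·1 + 0.1996·2 + (-0.7387)·3 = -2.5354.
u_3 = w_3 + 1.9612·e_1 + 2.5354·e_2 = (2.0363, 3.1865, 1.3523, 1.8964).
‖u_3‖ = 4.4413, so e_3 = (0.4585, 0.7175, 0.3045, 0.4270).

Q = [[-0.5883, -0.3194, 0.4585], [0.3922, 0.5590, 0.7175], [-0.5883, 0.1996, 0.3045], [0.3922, -0.7387, 0.4270]], R = [[5.0990, -0.3922, -1.9612], [0.0000, 3.8531, -2.5354], [0.0000, 0.0000, 4.4413]]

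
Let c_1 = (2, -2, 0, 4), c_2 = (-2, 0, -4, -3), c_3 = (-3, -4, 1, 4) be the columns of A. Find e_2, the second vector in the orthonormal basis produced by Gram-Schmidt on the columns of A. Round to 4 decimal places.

e_2 = (-0.1557, -0.3114, -0.9342, -0.0778)

c_1 = (2, -2, 0, 4); ‖c_1‖ = 4.8990, so e_1 = (0.4082, -0.4082, 0.0000, 0.8165).
e_1·c_2 = 0.4082·(-2) + (-0.4082)·0 + 0.0000·(-4) + 0.8165·(-3) = -3.2660.
u_2 = c_2 + 3.2660·e_1 = (-0.6667, -1.3333, -4.0000, -0.3333).
‖u_2‖ = 4.2817, so e_2 = (-0.1557, -0.3114, -0.9342, -0.0778).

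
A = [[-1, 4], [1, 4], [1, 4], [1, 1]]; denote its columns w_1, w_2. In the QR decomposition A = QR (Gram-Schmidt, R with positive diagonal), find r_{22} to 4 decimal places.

w_1 = (-1, 1, 1, 1); ‖w_1‖ = 2.0000, so e_1 = (-0.5000, 0.5000, 0.5000, 0.5000).
e_1·w_2 = (-0.5000)·4 + 0.5000·4 + 0.5000·4 + 0.5000·1 = 2.5000.
u_2 = w_2 − 2.5000·e_1 = (5.2500, 2.7500, 2.7500, -0.2500).
r_{22} = ‖u_2‖ = 6.5383.

r_{22} = 6.5383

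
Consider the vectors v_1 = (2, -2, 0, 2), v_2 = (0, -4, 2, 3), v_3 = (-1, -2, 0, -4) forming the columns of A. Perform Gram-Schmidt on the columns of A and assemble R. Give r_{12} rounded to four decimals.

v_1 = (2, -2, 0, 2); ‖v_1‖ = 3.4641, so e_1 = (0.5774, -0.5774, 0.0000, 0.5774).
r_{12} = e_1·v_2 = 4.0415.

r_{12} = 4.0415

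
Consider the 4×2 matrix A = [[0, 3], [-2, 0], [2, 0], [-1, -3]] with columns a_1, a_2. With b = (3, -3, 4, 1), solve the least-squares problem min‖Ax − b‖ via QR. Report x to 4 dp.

e_1 = a_1/‖a_1‖ = (0, -2, 2, -1)/3.0000 = (0.0000, -0.6667, 0.6667, -0.3333).
r_{12} = e_1·a_2 = 1.0000.
u_2 = a_2 − 1.0000·e_1 = (3.0000, 0.6667, -0.6667, -2.6667).
‖u_2‖ = 4.1231, so e_2 = (0.7276, 0.1617, -0.1617, -0.6468).
Qᵀb = (4.3333, 0.4042).
Back-substitute: x_2 = 0.4042/4.1231 = 0.0980.
x_1 = (4.3333 − 1.0000·0.0980)/3.0000 = 1.4118.

x = (1.4118, 0.0980)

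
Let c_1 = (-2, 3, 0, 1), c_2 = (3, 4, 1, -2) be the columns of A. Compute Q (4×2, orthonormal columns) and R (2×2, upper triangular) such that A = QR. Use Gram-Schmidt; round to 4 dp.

Q = [[-0.5345, 0.6648], [0.8018, 0.5851], [0.0000, 0.1862], [0.2673, -0.4255]], R = [[3.7417, 1.0690], [0.0000, 5.3719]]

e_1 = c_1/‖c_1‖ = (-2, 3, 0, 1)/3.7417 = (-0.5345, 0.8018, 0.0000, 0.2673).
r_{12} = e_1·c_2 = 1.0690.
u_2 = c_2 − 1.0690·e_1 = (3.5714, 3.1429, 1.0000, -2.2857).
‖u_2‖ = 5.3719, so e_2 = (0.6648, 0.5851, 0.1862, -0.4255).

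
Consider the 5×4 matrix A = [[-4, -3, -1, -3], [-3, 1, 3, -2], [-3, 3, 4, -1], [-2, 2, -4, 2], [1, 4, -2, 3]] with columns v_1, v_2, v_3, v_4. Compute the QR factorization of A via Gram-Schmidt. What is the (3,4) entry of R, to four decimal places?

v_1 = (-4, -3, -3, -2, 1); ‖v_1‖ = 6.2450, so e_1 = (-0.6405, -0.4804, -0.4804, -0.3203, 0.1601).
e_1·v_2 = (-0.6405)·(-3) + (-0.4804)·1 + (-0.4804)·3 + (-0.3203)·2 + 0.1601·4 = 0.0000.
u_2 = v_2 + 0.0000·e_1 = (-3.0000, 1.0000, 3.0000, 2.0000, 4.0000).
‖u_2‖ = 6.2450, so e_2 = (-0.4804, 0.1601, 0.4804, 0.3203, 0.6405).
e_1·v_3 = (-0.6405)·(-1) + (-0.4804)·3 + (-0.4804)·4 + (-0.3203)·(-4) + 0.1601·(-2) = -1.7614; e_2·v_3 = (-0.4804)·(-1) + 0.1601·3 + 0.4804·4 + 0.3203·(-4) + 0.6405·(-2) = 0.3203.
u_3 = v_3 + 1.7614·e_1 − 0.3203·e_2 = (-1.9744, 2.1026, 3.0000, -4.6667, -1.9231).
‖u_3‖ = 6.5418, so e_3 = (-0.3018, 0.3214, 0.4586, -0.7134, -0.2940).
r_{34} = e_3·v_4 = -2.5046.

r_{34} = -2.5046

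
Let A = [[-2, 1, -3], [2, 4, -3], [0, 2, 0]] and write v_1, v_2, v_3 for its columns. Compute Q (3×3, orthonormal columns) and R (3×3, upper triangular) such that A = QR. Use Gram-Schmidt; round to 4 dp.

q_1 = v_1/‖v_1‖ = (-2, 2, 0)/2.8284 = (-0.7071, 0.7071, 0.0000).
r_{12} = q_1·v_2 = 2.1213.
u_2 = v_2 − 2.1213·q_1 = (2.5000, 2.5000, 2.0000).
‖u_2‖ = 4.0620, so q_2 = (0.6155, 0.6155, 0.4924).
r_{13} = q_1·v_3 = 0.0000; r_{23} = q_2·v_3 = -3.6927.
u_3 = v_3 + 0.0000·q_1 + 3.6927·q_2 = (-0.7273, -0.7273, 1.8182).
‖u_3‖ = 2.0889, so q_3 = (-0.3482, -0.3482, 0.8704).

Q = [[-0.7071, 0.6155, -0.3482], [0.7071, 0.6155, -0.3482], [0.0000, 0.4924, 0.8704]], R = [[2.8284, 2.1213, 0.0000], [0.0000, 4.0620, -3.6927], [0.0000, 0.0000, 2.0889]]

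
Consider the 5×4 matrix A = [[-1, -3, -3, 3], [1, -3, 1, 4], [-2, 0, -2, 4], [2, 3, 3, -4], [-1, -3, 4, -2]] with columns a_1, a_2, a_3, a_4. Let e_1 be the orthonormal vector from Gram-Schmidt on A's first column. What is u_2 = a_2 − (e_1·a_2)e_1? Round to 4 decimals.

a_1 = (-1, 1, -2, 2, -1); ‖a_1‖ = 3.3166, so e_1 = (-0.3015, 0.3015, -0.6030, 0.6030, -0.3015).
e_1·a_2 = (-0.3015)·(-3) + 0.3015·(-3) + (-0.6030)·0 + 0.6030·3 + (-0.3015)·(-3) = 2.7136.
u_2 = a_2 − 2.7136·e_1 = (-2.1818, -3.8182, 1.6364, 1.3636, -2.1818).

u_2 = (-2.1818, -3.8182, 1.6364, 1.3636, -2.1818)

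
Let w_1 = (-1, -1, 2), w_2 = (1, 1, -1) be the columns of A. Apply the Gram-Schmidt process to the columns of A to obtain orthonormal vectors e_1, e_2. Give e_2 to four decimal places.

e_1 = w_1/‖w_1‖ = (-1, -1, 2)/2.4495 = (-0.4082, -0.4082, 0.8165).
r_{12} = e_1·w_2 = -1.6330.
u_2 = w_2 + 1.6330·e_1 = (0.3333, 0.3333, 0.3333).
‖u_2‖ = 0.5774, so e_2 = (0.5774, 0.5774, 0.5774).

e_2 = (0.5774, 0.5774, 0.5774)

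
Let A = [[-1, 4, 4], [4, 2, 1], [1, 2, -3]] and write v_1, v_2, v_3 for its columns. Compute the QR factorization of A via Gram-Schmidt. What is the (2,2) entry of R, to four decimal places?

r_{22} = 4.6904

q_1 = v_1/‖v_1‖ = (-1, 4, 1)/4.2426 = (-0.2357, 0.9428, 0.2357).
r_{12} = q_1·v_2 = 1.4142.
u_2 = v_2 − 1.4142·q_1 = (4.3333, 0.6667, 1.6667).
r_{22} = ‖u_2‖ = 4.6904.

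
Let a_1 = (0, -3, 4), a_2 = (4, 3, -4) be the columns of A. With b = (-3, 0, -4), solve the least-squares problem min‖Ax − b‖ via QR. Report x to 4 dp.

x = (-1.3900, -0.7500)

a_1 = (0, -3, 4); ‖a_1‖ = 5.0000, so e_1 = (0.0000, -0.6000, 0.8000).
e_1·a_2 = 0.0000·4 + (-0.6000)·3 + 0.8000·(-4) = -5.0000.
u_2 = a_2 + 5.0000·e_1 = (4.0000, 0.0000, 0.0000).
‖u_2‖ = 4.0000, so e_2 = (1.0000, 0.0000, 0.0000).
Qᵀb = (-3.2000, -3.0000).
Back-substitute: x_2 = -3.0000/4.0000 = -0.7500.
x_1 = (-3.2000 + 5.0000·(-0.7500))/5.0000 = -1.3900.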